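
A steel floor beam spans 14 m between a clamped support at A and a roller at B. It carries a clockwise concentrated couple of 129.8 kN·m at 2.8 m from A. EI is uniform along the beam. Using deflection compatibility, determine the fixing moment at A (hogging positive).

M_A = 59.71 kN·m

Choose R_B as the redundant. The primary structure is the cantilever fixed at A.
Deflection at B on the released cantilever, summing each load's contribution:
  clockwise couple 129.8 at a = 2.8: M₀a(2L − a)/(2EI) = 4579/EI
Flexibility coefficient — unit upward force at B: δ_{BB} = L³/(3EI) = 914.7/EI.
The prop prevents deflection at B: R_B = δ_0/δ_{BB} = 4579/914.7 = 5.007 kN.
Moment equilibrium about A: M_A = Σ(load moments about A) − R_B·L = 129.8 − 5.007×14 = 59.71 kN·m.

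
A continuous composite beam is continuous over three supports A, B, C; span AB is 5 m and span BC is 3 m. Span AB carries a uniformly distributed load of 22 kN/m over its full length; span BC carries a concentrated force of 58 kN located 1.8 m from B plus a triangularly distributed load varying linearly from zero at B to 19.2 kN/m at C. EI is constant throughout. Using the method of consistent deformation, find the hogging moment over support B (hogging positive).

M_B = 57.71 kN·m

Take M_B as the redundant. Released structure: two simple spans AB and BC with a hinge at B.
Rotations at B on the released spans (each span's end-slope, ×1/EI):
  span AB: UDL 22: wL³/(24EI) = 114.6/EI
  span BC: point load 58 at a = 1.8: Pab(L + b)/(6LEI) = 29.23/EI
  span BC: triangular load, peak 19.2: 7w₀L³/(360EI) = 10.08/EI
  relative rotation θ_0 = (114.6 + 39.31)/EI = 153.9/EI
A unit hogging moment at B produces rotation L₁/(3EI) + L₂/(3EI) = 2.667/EI.
Slope continuity at B: θ_0 = M_B·2.667/EI, so M_B = 153.9/2.667 = 57.71 kN·m (hogging).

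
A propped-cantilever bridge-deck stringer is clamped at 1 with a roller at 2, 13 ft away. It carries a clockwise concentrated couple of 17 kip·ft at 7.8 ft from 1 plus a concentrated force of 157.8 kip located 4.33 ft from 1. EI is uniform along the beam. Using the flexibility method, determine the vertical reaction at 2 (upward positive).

Remove the prop at 2; the released (primary) structure is a cantilever built in at 1.
Downward deflection at the released point 2 due to the loads:
  clockwise couple 17 at a = 7.8: M₀a(2L − a)/(2EI) = 1207/EI
  point load 157.8 at a = 4.33: Pa²(3L − a)/(6EI) = 17096/EI
  δ_0 = 18302/EI
Tip deflection under a unit load at 2: L³/(3EI) = 732.3/EI.
Compatibility at 2: δ_0 − R_2·δ_{22} = 0, so R_2 = 18302/732.3 = 24.99 kip.

R_2 = 24.99 kip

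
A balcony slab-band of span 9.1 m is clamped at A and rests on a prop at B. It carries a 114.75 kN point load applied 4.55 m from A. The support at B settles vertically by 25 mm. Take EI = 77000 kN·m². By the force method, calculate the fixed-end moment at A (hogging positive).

Choose R_B as the redundant. The primary structure is the cantilever fixed at A.
Primary-structure tip deflection at B by superposition:
  point load 114.75 at a = 4.55: Pa²(3L − a)/(6EI) = 9008/EI
Tip deflection under a unit load at B: L³/(3EI) = 251.2/EI.
With EI = 77000 kN·m²: δ_0 = 0.11698 m and δ_{BB} = 0.003262 m/kN.
Compatibility — the beam at B must follow the support down by 0.025 m: δ_0 − R_B·δ_{BB} = 0.025, so R_B = (0.11698 − 0.025)/0.003262 = 28.2 kN.
Moment equilibrium about A: M_A = Σ(load moments about A) − R_B·L = 522.1 − 28.2×9.1 = 265.5 kN·m.

M_A = 265.5 kN·m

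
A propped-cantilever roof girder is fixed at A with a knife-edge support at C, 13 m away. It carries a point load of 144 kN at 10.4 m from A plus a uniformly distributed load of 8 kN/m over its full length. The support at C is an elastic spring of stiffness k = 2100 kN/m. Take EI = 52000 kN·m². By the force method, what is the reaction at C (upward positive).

Take the reaction at C as the redundant and release it; the primary structure is a cantilever fixed at A.
Downward deflection at the released point C due to the loads:
  point load 144 at a = 10.4: Pa²(3L − a)/(6EI) = 74241/EI
  UDL 8: wL⁴/(8EI) = 28561/EI
  δ_0 = 102802/EI
Flexibility coefficient — unit upward force at C: δ_{CC} = L³/(3EI) = 732.3/EI.
With EI = 52000 kN·m²: δ_0 = 1.977 m and δ_{CC} = 0.014083 m/kN.
Compatibility — the spring shortens by R_C/k under the reaction it provides: δ_0 − R_C·δ_{CC} = R_C/k. With 1/k = 0.000476 m/kN, R_C = δ_0 / (δ_{CC} + 1/k) = 1.977 / (0.014083 + 0.000476) = 135.8 kN.

R_C = 135.8 kN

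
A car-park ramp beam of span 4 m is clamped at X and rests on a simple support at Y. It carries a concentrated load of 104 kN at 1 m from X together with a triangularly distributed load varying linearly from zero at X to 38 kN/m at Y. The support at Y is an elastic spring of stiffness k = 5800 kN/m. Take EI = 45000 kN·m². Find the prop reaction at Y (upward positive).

Choose R_Y as the redundant. The primary structure is the cantilever fixed at X.
Primary-structure tip deflection at Y by superposition:
  point load 104 at a = 1: Pa²(3L − a)/(6EI) = 190.7/EI
  triangular load, peak 38 at the free end: 11w₀L⁴/(120EI) = 891.7/EI
  δ_0 = 1082/EI
Tip deflection under a unit load at Y: L³/(3EI) = 21.33/EI.
With EI = 45000 kN·m²: δ_0 = 0.024053 m and δ_{YY} = 0.000474 m/kN.
Compatibility — the spring shortens by R_Y/k under the reaction it provides: δ_0 − R_Y·δ_{YY} = R_Y/k. With 1/k = 0.000172 m/kN, R_Y = δ_0 / (δ_{YY} + 1/k) = 0.024053 / (0.000474 + 0.000172) = 37.21 kN.

R_Y = 37.21 kN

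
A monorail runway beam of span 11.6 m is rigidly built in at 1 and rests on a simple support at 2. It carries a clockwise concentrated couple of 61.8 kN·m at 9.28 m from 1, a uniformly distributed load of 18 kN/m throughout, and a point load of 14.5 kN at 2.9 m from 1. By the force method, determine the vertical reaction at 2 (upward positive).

R_2 = 87.22 kN

Release the roller at 2. Primary structure: cantilever fixed at 1.
Primary-structure tip deflection at 2 by superposition:
  clockwise couple 61.8 at a = 9.28: M₀a(2L − a)/(2EI) = 3992/EI
  UDL 18: wL⁴/(8EI) = 40739/EI
  point load 14.5 at a = 2.9: Pa²(3L − a)/(6EI) = 648.3/EI
  δ_0 = 45379/EI
Flexibility coefficient — unit upward force at 2: δ_{22} = L³/(3EI) = 520.3/EI.
The prop prevents deflection at 2: R_2 = δ_0/δ_{22} = 45379/520.3 = 87.22 kN.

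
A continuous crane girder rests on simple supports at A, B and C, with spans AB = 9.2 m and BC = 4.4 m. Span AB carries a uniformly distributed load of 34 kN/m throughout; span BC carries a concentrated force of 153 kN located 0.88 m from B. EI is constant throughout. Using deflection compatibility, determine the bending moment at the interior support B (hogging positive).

Take M_B as the redundant. Released structure: two simple spans AB and BC with a hinge at B.
Discontinuity in slope at B on the released structure — sum the simple-span end rotations:
  span AB: UDL 34: wL³/(24EI) = 1103/EI
  span BC: point load 153 at a = 0.88: Pab(L + b)/(6LEI) = 142.2/EI
  relative rotation θ_0 = (1103 + 142.2)/EI = 1245/EI
A unit hogging moment at B produces rotation L₁/(3EI) + L₂/(3EI) = 4.533/EI.
Slope continuity at B: θ_0 = M_B·4.533/EI, so M_B = 1245/4.533 = 274.7 kN·m (hogging).

M_B = 274.7 kN·m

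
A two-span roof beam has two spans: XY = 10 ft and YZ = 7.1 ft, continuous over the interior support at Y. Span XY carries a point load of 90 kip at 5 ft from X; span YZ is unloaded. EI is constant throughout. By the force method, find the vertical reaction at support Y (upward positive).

R_Y = 68.77 kip

Release continuity at Y by inserting a hinge; the redundant is the internal moment M_Y. The primary structure is two simply-supported spans XY and YZ.
Rotations at Y on the released spans (each span's end-slope, ×1/EI):
  span XY: point load 90 at a = 5: Pab(L + a)/(6LEI) = 562.5/EI
  relative rotation θ_0 = (562.5 + 0)/EI = 562.5/EI
A unit hogging moment at Y produces rotation L₁/(3EI) + L₂/(3EI) = 5.7/EI.
Slope continuity at Y: θ_0 = M_Y·5.7/EI, so M_Y = 562.5/5.7 = 98.68 kip·ft (hogging).
Span XY, ΣM about X with M_Y applied at Y: R_Y^{XY}·10 = 450 + 98.68, so R_Y^{XY} = 54.87 kip and R_X = 90 − 54.87 = 35.13 kip.
Span YZ, ΣM about Z: R_Y^{YZ}·7.1 = 0 + 98.68, so R_Y^{YZ} = 13.9 kip and R_Z = 0 − 13.9 = -13.9 kip.
R_Y = 54.87 + 13.9 = 68.77 kip.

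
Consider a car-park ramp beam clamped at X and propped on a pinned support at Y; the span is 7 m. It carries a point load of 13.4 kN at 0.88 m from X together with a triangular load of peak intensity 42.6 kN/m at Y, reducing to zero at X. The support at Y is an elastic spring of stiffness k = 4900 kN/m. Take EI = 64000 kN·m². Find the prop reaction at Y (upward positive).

R_Y = 73.87 kN

Remove the prop at Y; the released (primary) structure is a cantilever built in at X.
Free-end deflection of the primary structure under the applied loading (downward +):
  point load 13.4 at a = 0.88: Pa²(3L − a)/(6EI) = 34.8/EI
  triangular load, peak 42.6 at the free end: 11w₀L⁴/(120EI) = 9376/EI
  δ_0 = 9411/EI
Tip deflection under a unit load at Y: L³/(3EI) = 114.3/EI.
With EI = 64000 kN·m²: δ_0 = 0.14704 m and δ_{YY} = 0.001786 m/kN.
Compatibility — the spring shortens by R_Y/k under the reaction it provides: δ_0 − R_Y·δ_{YY} = R_Y/k. With 1/k = 0.000204 m/kN, R_Y = δ_0 / (δ_{YY} + 1/k) = 0.14704 / (0.001786 + 0.000204) = 73.87 kN.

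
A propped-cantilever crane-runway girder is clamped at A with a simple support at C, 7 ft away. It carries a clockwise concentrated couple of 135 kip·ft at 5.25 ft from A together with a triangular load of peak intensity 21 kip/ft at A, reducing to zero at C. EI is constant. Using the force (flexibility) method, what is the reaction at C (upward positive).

Release the roller at C. Primary structure: cantilever fixed at A.
Primary-structure tip deflection at C by superposition:
  clockwise couple 135 at a = 5.25: M₀a(2L − a)/(2EI) = 3101/EI
  triangular load, peak 21 at the fixed end: w₀L⁴/(30EI) = 1681/EI
  δ_0 = 4781/EI
Tip deflection under a unit load at C: L³/(3EI) = 114.3/EI.
Compatibility at C: δ_0 − R_C·δ_{CC} = 0, so R_C = 4781/114.3 = 41.82 kip.

R_C = 41.82 kip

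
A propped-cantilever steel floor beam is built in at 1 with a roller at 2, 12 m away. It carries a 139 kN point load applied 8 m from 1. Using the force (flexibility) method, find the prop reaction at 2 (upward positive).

Take the reaction at 2 as the redundant and release it; the primary structure is a cantilever fixed at 1.
Primary-structure tip deflection at 2 by superposition:
  point load 139 at a = 8: Pa²(3L − a)/(6EI) = 41515/EI
Flexibility coefficient — unit upward force at 2: δ_{22} = L³/(3EI) = 576/EI.
Compatibility at 2: δ_0 − R_2·δ_{22} = 0, so R_2 = 41515/576 = 72.07 kN.

R_2 = 72.07 kN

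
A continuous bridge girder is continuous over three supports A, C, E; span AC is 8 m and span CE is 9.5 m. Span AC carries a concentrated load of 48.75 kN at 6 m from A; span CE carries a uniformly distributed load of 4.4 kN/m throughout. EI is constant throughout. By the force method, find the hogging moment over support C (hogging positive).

M_C = 56.2 kN·m

Take M_C as the redundant. Released structure: two simple spans AC and CE with a hinge at C.
Rotations at C on the released spans (each span's end-slope, ×1/EI):
  span AC: point load 48.75 at a = 6: Pab(L + a)/(6LEI) = 170.6/EI
  span CE: UDL 4.4: wL³/(24EI) = 157.2/EI
  relative rotation θ_0 = (170.6 + 157.2)/EI = 327.8/EI
A unit hogging moment at C produces rotation L₁/(3EI) + L₂/(3EI) = 5.833/EI.
Slope continuity at C: θ_0 = M_C·5.833/EI, so M_C = 327.8/5.833 = 56.2 kN·m (hogging).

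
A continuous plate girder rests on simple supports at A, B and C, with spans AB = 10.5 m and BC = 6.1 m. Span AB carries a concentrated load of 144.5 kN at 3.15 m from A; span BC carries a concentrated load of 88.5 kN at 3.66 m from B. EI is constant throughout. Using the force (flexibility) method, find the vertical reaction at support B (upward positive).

Take M_B as the redundant. Released structure: two simple spans AB and BC with a hinge at B.
End slopes at the hinge B, treating each span as simply supported:
  span AB: point load 144.5 at a = 3.15: Pab(L + a)/(6LEI) = 724.9/EI
  span BC: point load 88.5 at a = 3.66: Pab(L + b)/(6LEI) = 184.4/EI
  relative rotation θ_0 = (724.9 + 184.4)/EI = 909.3/EI
A unit hogging moment at B produces rotation L₁/(3EI) + L₂/(3EI) = 5.533/EI.
Slope continuity at B: θ_0 = M_B·5.533/EI, so M_B = 909.3/5.533 = 164.3 kN·m (hogging).
Span AB, ΣM about A with M_B applied at B: R_B^{AB}·10.5 = 455.2 + 164.3, so R_B^{AB} = 59 kN and R_A = 144.5 − 59 = 85.5 kN.
Span BC, ΣM about C: R_B^{BC}·6.1 = 215.9 + 164.3, so R_B^{BC} = 62.34 kN and R_C = 88.5 − 62.34 = 26.16 kN.
R_B = 59 + 62.34 = 121.3 kN.

R_B = 121.3 kN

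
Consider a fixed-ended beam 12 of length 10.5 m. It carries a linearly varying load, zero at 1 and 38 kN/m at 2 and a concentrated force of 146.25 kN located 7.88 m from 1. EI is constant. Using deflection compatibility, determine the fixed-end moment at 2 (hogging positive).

M_2 = 425.3 kN·m

Take the two fixed-end moments M_1, M_2 as redundants; the released structure is the simple span 12.
End rotations of the released simple span under the applied load (×1/EI):
  at 1: triangular load, peak 38: 7w₀L³/(360EI) = 855.4/EI
  at 2: triangular load, peak 38: w₀L³/(45EI) = 977.5/EI
  at 1: point load 146.25 at a = 7.88: Pab(L + b)/(6LEI) = 628.8/EI
  at 2: point load 146.25 at a = 7.88: Pab(L + a)/(6LEI) = 880.9/EI
  θ_10 = 1484/EI,  θ_20 = 1858/EI
Flexibility coefficients: a unit moment at one end gives L/(3EI) there and L/(6EI) at the far end, so f₁₁ = f₂₂ = 3.5/EI and f₁₂ = f₂₁ = 1.75/EI.
Compatibility — zero rotation at each built-in end:
  3.5 M_1 + 1.75 M_2 = 1484
  1.75 M_1 + 3.5 M_2 = 1858
Solving the pair gives M_1 = 211.4 kN·m and M_2 = 425.3 kN·m (hogging).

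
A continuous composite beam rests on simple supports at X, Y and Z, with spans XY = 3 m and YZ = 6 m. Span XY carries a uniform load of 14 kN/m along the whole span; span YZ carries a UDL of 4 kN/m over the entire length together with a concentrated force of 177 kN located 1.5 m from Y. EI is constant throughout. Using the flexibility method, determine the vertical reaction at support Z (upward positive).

Take M_Y as the redundant. Released structure: two simple spans XY and YZ with a hinge at Y.
Discontinuity in slope at Y on the released structure — sum the simple-span end rotations:
  span XY: UDL 14: wL³/(24EI) = 15.75/EI
  span YZ: UDL 4: wL³/(24EI) = 36/EI
  span YZ: point load 177 at a = 1.5: Pab(L + b)/(6LEI) = 348.5/EI
  relative rotation θ_0 = (15.75 + 384.5)/EI = 400.2/EI
A unit hogging moment at Y produces rotation L₁/(3EI) + L₂/(3EI) = 3/EI.
Compatibility: M_Y·(L₁+L₂)/(3EI) = θ_0, giving M_Y = 133.4 kN·m (hogging).
Span YZ, ΣM about Z: R_Y^{YZ}·6 = 868.5 + 133.4, so R_Y^{YZ} = 167 kN and R_Z = 201 − 167 = 34.02 kN.

R_Z = 34.02 kN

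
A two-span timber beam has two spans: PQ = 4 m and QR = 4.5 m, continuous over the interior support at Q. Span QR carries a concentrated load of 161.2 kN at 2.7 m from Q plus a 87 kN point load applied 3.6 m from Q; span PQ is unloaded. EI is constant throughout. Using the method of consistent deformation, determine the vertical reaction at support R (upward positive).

R_R = 147.6 kN

Release continuity at Q by inserting a hinge; the redundant is the internal moment M_Q. The primary structure is two simply-supported spans PQ and QR.
Discontinuity in slope at Q on the released structure — sum the simple-span end rotations:
  span QR: point load 161.2 at a = 2.7: Pab(L + b)/(6LEI) = 182.8/EI
  span QR: point load 87 at a = 3.6: Pab(L + b)/(6LEI) = 56.38/EI
  relative rotation θ_0 = (0 + 239.2)/EI = 239.2/EI
A unit hogging moment at Q produces rotation L₁/(3EI) + L₂/(3EI) = 2.833/EI.
Slope continuity at Q: θ_0 = M_Q·2.833/EI, so M_Q = 239.2/2.833 = 84.42 kN·m (hogging).
Span QR, ΣM about R: R_Q^{QR}·4.5 = 368.5 + 84.42, so R_Q^{QR} = 100.6 kN and R_R = 248.2 − 100.6 = 147.6 kN.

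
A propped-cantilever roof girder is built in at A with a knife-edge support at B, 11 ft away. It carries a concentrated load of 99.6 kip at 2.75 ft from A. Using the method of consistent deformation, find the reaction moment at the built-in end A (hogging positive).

M_A = 179.7 kip·ft

Remove the prop at B; the released (primary) structure is a cantilever built in at A.
Downward deflection at the released point B due to the loads:
  point load 99.6 at a = 2.75: Pa²(3L − a)/(6EI) = 3798/EI
Tip deflection under a unit load at B: L³/(3EI) = 443.7/EI.
Compatibility at B: δ_0 − R_B·δ_{BB} = 0, so R_B = 3798/443.7 = 8.559 kip.
Moment equilibrium about A: M_A = Σ(load moments about A) − R_B·L = 273.9 − 8.559×11 = 179.7 kip·ft.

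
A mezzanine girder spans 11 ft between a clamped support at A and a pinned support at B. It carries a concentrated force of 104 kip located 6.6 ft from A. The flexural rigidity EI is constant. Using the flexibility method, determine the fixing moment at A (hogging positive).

M_A = 192.2 kip·ft

Choose R_B as the redundant. The primary structure is the cantilever fixed at A.
Downward deflection at the released point B due to the loads:
  point load 104 at a = 6.6: Pa²(3L − a)/(6EI) = 19933/EI
Flexibility coefficient — unit upward force at B: δ_{BB} = L³/(3EI) = 443.7/EI.
The prop prevents deflection at B: R_B = δ_0/δ_{BB} = 19933/443.7 = 44.93 kip.
Moment equilibrium about A: M_A = Σ(load moments about A) − R_B·L = 686.4 − 44.93×11 = 192.2 kip·ft.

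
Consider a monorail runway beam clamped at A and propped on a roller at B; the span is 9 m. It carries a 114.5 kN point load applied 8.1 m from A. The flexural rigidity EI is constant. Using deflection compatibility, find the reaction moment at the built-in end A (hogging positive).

M_A = 51.01 kN·m

Take the reaction at B as the redundant and release it; the primary structure is a cantilever fixed at A.
Downward deflection at the released point B due to the loads:
  point load 114.5 at a = 8.1: Pa²(3L − a)/(6EI) = 23664/EI
Flexibility coefficient — unit upward force at B: δ_{BB} = L³/(3EI) = 243/EI.
Compatibility at B: δ_0 − R_B·δ_{BB} = 0, so R_B = 23664/243 = 97.38 kN.
Moment equilibrium about A: M_A = Σ(load moments about A) − R_B·L = 927.5 − 97.38×9 = 51.01 kN·m.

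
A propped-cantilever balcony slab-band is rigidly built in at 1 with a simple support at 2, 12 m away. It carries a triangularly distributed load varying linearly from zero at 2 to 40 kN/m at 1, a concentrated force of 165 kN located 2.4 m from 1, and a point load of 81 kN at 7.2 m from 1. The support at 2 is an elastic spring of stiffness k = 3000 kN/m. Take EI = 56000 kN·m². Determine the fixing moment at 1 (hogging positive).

Choose R_2 as the redundant. The primary structure is the cantilever fixed at 1.
Downward deflection at the released point 2 due to the loads:
  triangular load, peak 40 at the fixed end: w₀L⁴/(30EI) = 27648/EI
  point load 165 at a = 2.4: Pa²(3L − a)/(6EI) = 5322/EI
  point load 81 at a = 7.2: Pa²(3L − a)/(6EI) = 20155/EI
  δ_0 = 53126/EI
Tip deflection under a unit load at 2: L³/(3EI) = 576/EI.
With EI = 56000 kN·m²: δ_0 = 0.94867 m and δ_{22} = 0.010286 m/kN.
Compatibility — the spring shortens by R_2/k under the reaction it provides: δ_0 − R_2·δ_{22} = R_2/k. With 1/k = 0.000333 m/kN, R_2 = δ_0 / (δ_{22} + 1/k) = 0.94867 / (0.010286 + 0.000333) = 89.34 kN.
Moment equilibrium about 1: M_1 = Σ(load moments about 1) − R_2·L = 1939 − 89.34×12 = 867.2 kN·m.

M_1 = 867.2 kN·m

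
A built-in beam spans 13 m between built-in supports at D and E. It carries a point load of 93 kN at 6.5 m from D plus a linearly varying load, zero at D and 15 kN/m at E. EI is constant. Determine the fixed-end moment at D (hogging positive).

Release both end moments; the primary structure is a simply-supported span DE with redundants M_D and M_E.
On the primary (simply-supported) span, the end slopes from the loading are:
  at D: point load 93 at a = 6.5: Pab(L + b)/(6LEI) = 982.3/EI
  at E: point load 93 at a = 6.5: Pab(L + a)/(6LEI) = 982.3/EI
  at D: triangular load, peak 15: 7w₀L³/(360EI) = 640.8/EI
  at E: triangular load, peak 15: w₀L³/(45EI) = 732.3/EI
  θ_D0 = 1623/EI,  θ_E0 = 1715/EI
Flexibility coefficients: a unit moment at one end gives L/(3EI) there and L/(6EI) at the far end, so f₁₁ = f₂₂ = 4.333/EI and f₁₂ = f₂₁ = 2.167/EI.
Compatibility — zero rotation at each built-in end:
  4.333 M_D + 2.167 M_E = 1623
  2.167 M_D + 4.333 M_E = 1715
Solving the pair gives M_D = 235.6 kN·m and M_E = 277.9 kN·m (hogging).

M_D = 235.6 kN·m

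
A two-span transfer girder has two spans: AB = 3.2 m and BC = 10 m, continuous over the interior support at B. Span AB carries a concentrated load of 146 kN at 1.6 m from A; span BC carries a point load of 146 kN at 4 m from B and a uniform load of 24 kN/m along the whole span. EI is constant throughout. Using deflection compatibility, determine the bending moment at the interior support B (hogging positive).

M_B = 460.9 kN·m

Insert a hinge at B; M_B is the redundant, and each span becomes simply supported.
End slopes at the hinge B, treating each span as simply supported:
  span AB: point load 146 at a = 1.6: Pab(L + a)/(6LEI) = 93.44/EI
  span BC: point load 146 at a = 4: Pab(L + b)/(6LEI) = 934.4/EI
  span BC: UDL 24: wL³/(24EI) = 1000/EI
  relative rotation θ_0 = (93.44 + 1934)/EI = 2028/EI
A unit hogging moment at B produces rotation L₁/(3EI) + L₂/(3EI) = 4.4/EI.
Slope continuity at B: θ_0 = M_B·4.4/EI, so M_B = 2028/4.4 = 460.9 kN·m (hogging).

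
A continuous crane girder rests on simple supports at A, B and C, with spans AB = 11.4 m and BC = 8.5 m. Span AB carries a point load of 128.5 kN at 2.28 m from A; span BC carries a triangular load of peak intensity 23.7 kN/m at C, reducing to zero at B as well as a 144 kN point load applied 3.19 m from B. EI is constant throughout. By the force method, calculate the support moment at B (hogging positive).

M_B = 222.8 kN·m

Take M_B as the redundant. Released structure: two simple spans AB and BC with a hinge at B.
End slopes at the hinge B, treating each span as simply supported:
  span AB: point load 128.5 at a = 2.28: Pab(L + a)/(6LEI) = 534.4/EI
  span BC: triangular load, peak 23.7: 7w₀L³/(360EI) = 283/EI
  span BC: point load 144 at a = 3.19: Pab(L + b)/(6LEI) = 660.5/EI
  relative rotation θ_0 = (534.4 + 943.5)/EI = 1478/EI
A unit hogging moment at B produces rotation L₁/(3EI) + L₂/(3EI) = 6.633/EI.
Compatibility: M_B·(L₁+L₂)/(3EI) = θ_0, giving M_B = 222.8 kN·m (hogging).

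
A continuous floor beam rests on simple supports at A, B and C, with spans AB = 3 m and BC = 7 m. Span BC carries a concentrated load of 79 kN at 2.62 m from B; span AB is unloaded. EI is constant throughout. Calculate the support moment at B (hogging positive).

Release continuity at B by inserting a hinge; the redundant is the internal moment M_B. The primary structure is two simply-supported spans AB and BC.
Rotations at B on the released spans (each span's end-slope, ×1/EI):
  span BC: point load 79 at a = 2.62: Pab(L + b)/(6LEI) = 245.6/EI
  relative rotation θ_0 = (0 + 245.6)/EI = 245.6/EI
A unit hogging moment at B produces rotation L₁/(3EI) + L₂/(3EI) = 3.333/EI.
Compatibility: M_B·(L₁+L₂)/(3EI) = θ_0, giving M_B = 73.69 kN·m (hogging).

M_B = 73.69 kN·m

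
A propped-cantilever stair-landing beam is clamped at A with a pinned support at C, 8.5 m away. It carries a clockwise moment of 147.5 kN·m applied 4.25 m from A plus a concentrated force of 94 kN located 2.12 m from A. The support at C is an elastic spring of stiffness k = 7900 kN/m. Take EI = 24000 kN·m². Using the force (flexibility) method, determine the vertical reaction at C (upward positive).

Choose R_C as the redundant. The primary structure is the cantilever fixed at A.
Deflection at C on the released cantilever, summing each load's contribution:
  clockwise couple 147.5 at a = 4.25: M₀a(2L − a)/(2EI) = 3996/EI
  point load 94 at a = 2.12: Pa²(3L − a)/(6EI) = 1646/EI
  δ_0 = 5643/EI
Tip deflection under a unit load at C: L³/(3EI) = 204.7/EI.
With EI = 24000 kN·m²: δ_0 = 0.23511 m and δ_{CC} = 0.00853 m/kN.
Compatibility — the spring shortens by R_C/k under the reaction it provides: δ_0 − R_C·δ_{CC} = R_C/k. With 1/k = 0.000127 m/kN, R_C = δ_0 / (δ_{CC} + 1/k) = 0.23511 / (0.00853 + 0.000127) = 27.16 kN.

R_C = 27.16 kN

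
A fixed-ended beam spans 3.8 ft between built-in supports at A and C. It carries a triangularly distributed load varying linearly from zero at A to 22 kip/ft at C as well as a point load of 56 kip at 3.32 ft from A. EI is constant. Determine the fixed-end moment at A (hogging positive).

M_A = 13.56 kip·ft

Take the two fixed-end moments M_A, M_C as redundants; the released structure is the simple span AC.
End rotations of the released simple span under the applied load (×1/EI):
  at A: triangular load, peak 22: 7w₀L³/(360EI) = 23.47/EI
  at C: triangular load, peak 22: w₀L³/(45EI) = 26.83/EI
  at A: point load 56 at a = 3.32: Pab(L + b)/(6LEI) = 16.75/EI
  at C: point load 56 at a = 3.32: Pab(L + a)/(6LEI) = 27.87/EI
  θ_A0 = 40.23/EI,  θ_C0 = 54.69/EI
Flexibility coefficients: a unit moment at one end gives L/(3EI) there and L/(6EI) at the far end, so f₁₁ = f₂₂ = 1.267/EI and f₁₂ = f₂₁ = 0.6333/EI.
Compatibility — zero rotation at each built-in end:
  1.267 M_A + 0.6333 M_C = 40.23
  0.6333 M_A + 1.267 M_C = 54.69
Solving the pair gives M_A = 13.56 kip·ft and M_C = 36.4 kip·ft (hogging).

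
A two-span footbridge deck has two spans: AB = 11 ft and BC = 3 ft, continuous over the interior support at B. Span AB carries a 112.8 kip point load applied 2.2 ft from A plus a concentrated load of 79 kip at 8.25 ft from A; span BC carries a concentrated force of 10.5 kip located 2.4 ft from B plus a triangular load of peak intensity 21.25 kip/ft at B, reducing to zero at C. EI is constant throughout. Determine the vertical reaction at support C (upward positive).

R_C = -50.64 kip

Release continuity at B by inserting a hinge; the redundant is the internal moment M_B. The primary structure is two simply-supported spans AB and BC.
End slopes at the hinge B, treating each span as simply supported:
  span AB: point load 112.8 at a = 2.2: Pab(L + a)/(6LEI) = 436.8/EI
  span AB: point load 79 at a = 8.25: Pab(L + a)/(6LEI) = 522.8/EI
  span BC: point load 10.5 at a = 2.4: Pab(L + b)/(6LEI) = 3.024/EI
  span BC: triangular load, peak 21.25: w₀L³/(45EI) = 12.75/EI
  relative rotation θ_0 = (959.5 + 15.77)/EI = 975.3/EI
A unit hogging moment at B produces rotation L₁/(3EI) + L₂/(3EI) = 4.667/EI.
Slope continuity at B: θ_0 = M_B·4.667/EI, so M_B = 975.3/4.667 = 209 kip·ft (hogging).
Span BC, ΣM about C: R_B^{BC}·3 = 70.05 + 209, so R_B^{BC} = 93.01 kip and R_C = 42.38 − 93.01 = -50.64 kip.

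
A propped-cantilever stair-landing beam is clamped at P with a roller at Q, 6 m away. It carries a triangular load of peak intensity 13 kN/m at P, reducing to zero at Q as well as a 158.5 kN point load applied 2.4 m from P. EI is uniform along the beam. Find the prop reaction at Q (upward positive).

Remove the prop at Q; the released (primary) structure is a cantilever built in at P.
Downward deflection at the released point Q due to the loads:
  triangular load, peak 13 at the fixed end: w₀L⁴/(30EI) = 561.6/EI
  point load 158.5 at a = 2.4: Pa²(3L − a)/(6EI) = 2374/EI
  δ_0 = 2935/EI
Flexibility coefficient — unit upward force at Q: δ_{QQ} = L³/(3EI) = 72/EI.
The prop prevents deflection at Q: R_Q = δ_0/δ_{QQ} = 2935/72 = 40.77 kN.

R_Q = 40.77 kN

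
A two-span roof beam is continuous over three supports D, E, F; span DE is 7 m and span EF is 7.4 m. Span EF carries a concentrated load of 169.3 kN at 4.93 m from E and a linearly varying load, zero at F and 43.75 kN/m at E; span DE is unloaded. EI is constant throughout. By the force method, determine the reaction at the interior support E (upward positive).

Take M_E as the redundant. Released structure: two simple spans DE and EF with a hinge at E.
End slopes at the hinge E, treating each span as simply supported:
  span EF: point load 169.3 at a = 4.93: Pab(L + b)/(6LEI) = 458.3/EI
  span EF: triangular load, peak 43.75: w₀L³/(45EI) = 394/EI
  relative rotation θ_0 = (0 + 852.3)/EI = 852.3/EI
A unit hogging moment at E produces rotation L₁/(3EI) + L₂/(3EI) = 4.8/EI.
Compatibility: M_E·(L₁+L₂)/(3EI) = θ_0, giving M_E = 177.6 kN·m (hogging).
Span DE, ΣM about D with M_E applied at E: R_E^{DE}·7 = 0 + 177.6, so R_E^{DE} = 25.36 kN and R_D = 0 − 25.36 = -25.36 kN.
Span EF, ΣM about F: R_E^{EF}·7.4 = 1217 + 177.6, so R_E^{EF} = 188.4 kN and R_F = 331.2 − 188.4 = 142.8 kN.
R_E = 25.36 + 188.4 = 213.8 kN.

R_E = 213.8 kN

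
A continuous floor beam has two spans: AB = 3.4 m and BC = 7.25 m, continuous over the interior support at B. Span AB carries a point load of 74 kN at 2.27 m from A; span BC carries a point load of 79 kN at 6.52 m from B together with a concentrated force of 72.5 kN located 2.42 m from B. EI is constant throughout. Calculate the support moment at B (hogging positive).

M_B = 100.6 kN·m

Insert a hinge at B; M_B is the redundant, and each span becomes simply supported.
End slopes at the hinge B, treating each span as simply supported:
  span AB: point load 74 at a = 2.27: Pab(L + a)/(6LEI) = 52.76/EI
  span BC: point load 79 at a = 6.52: Pab(L + b)/(6LEI) = 68.98/EI
  span BC: point load 72.5 at a = 2.42: Pab(L + b)/(6LEI) = 235.3/EI
  relative rotation θ_0 = (52.76 + 304.3)/EI = 357.1/EI
A unit hogging moment at B produces rotation L₁/(3EI) + L₂/(3EI) = 3.55/EI.
Compatibility: M_B·(L₁+L₂)/(3EI) = θ_0, giving M_B = 100.6 kN·m (hogging).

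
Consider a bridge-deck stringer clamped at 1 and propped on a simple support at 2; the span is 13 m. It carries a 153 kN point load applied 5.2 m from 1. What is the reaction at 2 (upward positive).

R_2 = 31.82 kN

Choose R_2 as the redundant. The primary structure is the cantilever fixed at 1.
Free-end deflection of the primary structure under the applied loading (downward +):
  point load 153 at a = 5.2: Pa²(3L − a)/(6EI) = 23306/EI
Flexibility coefficient — unit upward force at 2: δ_{22} = L³/(3EI) = 732.3/EI.
Compatibility at 2: δ_0 − R_2·δ_{22} = 0, so R_2 = 23306/732.3 = 31.82 kN.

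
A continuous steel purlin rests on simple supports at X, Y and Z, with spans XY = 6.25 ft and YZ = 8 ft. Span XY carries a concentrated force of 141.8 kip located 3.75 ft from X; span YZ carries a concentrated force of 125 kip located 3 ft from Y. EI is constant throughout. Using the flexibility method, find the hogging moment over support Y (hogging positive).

Insert a hinge at Y; M_Y is the redundant, and each span becomes simply supported.
End slopes at the hinge Y, treating each span as simply supported:
  span XY: point load 141.8 at a = 3.75: Pab(L + a)/(6LEI) = 354.5/EI
  span YZ: point load 125 at a = 3: Pab(L + b)/(6LEI) = 507.8/EI
  relative rotation θ_0 = (354.5 + 507.8)/EI = 862.3/EI
A unit hogging moment at Y produces rotation L₁/(3EI) + L₂/(3EI) = 4.75/EI.
Slope continuity at Y: θ_0 = M_Y·4.75/EI, so M_Y = 862.3/4.75 = 181.5 kip·ft (hogging).

M_Y = 181.5 kip·ft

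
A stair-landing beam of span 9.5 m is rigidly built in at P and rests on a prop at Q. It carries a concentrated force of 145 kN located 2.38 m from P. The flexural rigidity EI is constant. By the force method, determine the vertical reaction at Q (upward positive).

Release the roller at Q. Primary structure: cantilever fixed at P.
Deflection at Q on the released cantilever, summing each load's contribution:
  point load 145 at a = 2.38: Pa²(3L − a)/(6EI) = 3576/EI
Flexibility coefficient — unit upward force at Q: δ_{QQ} = L³/(3EI) = 285.8/EI.
Compatibility at Q: δ_0 − R_Q·δ_{QQ} = 0, so R_Q = 3576/285.8 = 12.51 kN.

R_Q = 12.51 kN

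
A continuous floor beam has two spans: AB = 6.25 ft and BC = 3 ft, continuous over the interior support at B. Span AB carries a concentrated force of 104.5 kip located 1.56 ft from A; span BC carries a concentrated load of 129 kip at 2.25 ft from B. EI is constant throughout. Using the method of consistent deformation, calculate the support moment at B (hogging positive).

M_B = 66.35 kip·ft

Insert a hinge at B; M_B is the redundant, and each span becomes simply supported.
Discontinuity in slope at B on the released structure — sum the simple-span end rotations:
  span AB: point load 104.5 at a = 1.56: Pab(L + a)/(6LEI) = 159.2/EI
  span BC: point load 129 at a = 2.25: Pab(L + b)/(6LEI) = 45.35/EI
  relative rotation θ_0 = (159.2 + 45.35)/EI = 204.6/EI
A unit hogging moment at B produces rotation L₁/(3EI) + L₂/(3EI) = 3.083/EI.
Compatibility: M_B·(L₁+L₂)/(3EI) = θ_0, giving M_B = 66.35 kip·ft (hogging).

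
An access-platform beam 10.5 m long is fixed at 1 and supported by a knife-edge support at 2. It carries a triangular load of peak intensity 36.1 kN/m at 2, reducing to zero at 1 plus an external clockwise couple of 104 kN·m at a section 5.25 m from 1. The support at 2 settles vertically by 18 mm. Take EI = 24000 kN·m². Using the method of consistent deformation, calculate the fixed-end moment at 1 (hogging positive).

M_1 = 230.9 kN·m

Release the roller at 2. Primary structure: cantilever fixed at 1.
Downward deflection at the released point 2 due to the loads:
  triangular load, peak 36.1 at the free end: 11w₀L⁴/(120EI) = 40223/EI
  clockwise couple 104 at a = 5.25: M₀a(2L − a)/(2EI) = 4300/EI
  δ_0 = 44523/EI
Flexibility coefficient — unit upward force at 2: δ_{22} = L³/(3EI) = 385.9/EI.
With EI = 24000 kN·m²: δ_0 = 1.8551 m and δ_{22} = 0.016078 m/kN.
Compatibility — the beam at 2 must follow the support down by 0.018 m: δ_0 − R_2·δ_{22} = 0.018, so R_2 = (1.8551 − 0.018)/0.016078 = 114.3 kN.
Moment equilibrium about 1: M_1 = Σ(load moments about 1) − R_2·L = 1431 − 114.3×10.5 = 230.9 kN·m.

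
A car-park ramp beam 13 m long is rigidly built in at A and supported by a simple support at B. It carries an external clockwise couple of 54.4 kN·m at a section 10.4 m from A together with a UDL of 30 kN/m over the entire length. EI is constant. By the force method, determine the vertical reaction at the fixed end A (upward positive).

R_A = 237.7 kN

Release the roller at B. Primary structure: cantilever fixed at A.
Primary-structure tip deflection at B by superposition:
  clockwise couple 54.4 at a = 10.4: M₀a(2L − a)/(2EI) = 4413/EI
  UDL 30: wL⁴/(8EI) = 107104/EI
  δ_0 = 111517/EI
Tip deflection under a unit load at B: L³/(3EI) = 732.3/EI.
Compatibility at B: δ_0 − R_B·δ_{BB} = 0, so R_B = 111517/732.3 = 152.3 kN.
Vertical equilibrium: R_A = ΣP − R_B = 390 − 152.3 = 237.7 kN.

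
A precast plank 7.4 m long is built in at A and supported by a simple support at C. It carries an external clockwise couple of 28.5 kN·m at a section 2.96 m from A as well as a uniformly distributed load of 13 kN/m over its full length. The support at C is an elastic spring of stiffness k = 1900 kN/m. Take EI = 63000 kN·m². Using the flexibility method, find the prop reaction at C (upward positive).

Remove the prop at C; the released (primary) structure is a cantilever built in at A.
Downward deflection at the released point C due to the loads:
  clockwise couple 28.5 at a = 2.96: M₀a(2L − a)/(2EI) = 499.4/EI
  UDL 13: wL⁴/(8EI) = 4873/EI
  δ_0 = 5372/EI
Tip deflection under a unit load at C: L³/(3EI) = 135.1/EI.
With EI = 63000 kN·m²: δ_0 = 0.085273 m and δ_{CC} = 0.002144 m/kN.
Compatibility — the spring shortens by R_C/k under the reaction it provides: δ_0 − R_C·δ_{CC} = R_C/k. With 1/k = 0.000526 m/kN, R_C = δ_0 / (δ_{CC} + 1/k) = 0.085273 / (0.002144 + 0.000526) = 31.93 kN.

R_C = 31.93 kN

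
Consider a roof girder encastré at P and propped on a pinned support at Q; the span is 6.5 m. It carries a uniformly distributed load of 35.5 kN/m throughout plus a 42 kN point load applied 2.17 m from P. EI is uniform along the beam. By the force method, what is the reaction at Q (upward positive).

R_Q = 92.77 kN

Release the roller at Q. Primary structure: cantilever fixed at P.
Primary-structure tip deflection at Q by superposition:
  UDL 35.5: wL⁴/(8EI) = 7921/EI
  point load 42 at a = 2.17: Pa²(3L − a)/(6EI) = 571.2/EI
  δ_0 = 8492/EI
Tip deflection under a unit load at Q: L³/(3EI) = 91.54/EI.
The prop prevents deflection at Q: R_Q = δ_0/δ_{QQ} = 8492/91.54 = 92.77 kN.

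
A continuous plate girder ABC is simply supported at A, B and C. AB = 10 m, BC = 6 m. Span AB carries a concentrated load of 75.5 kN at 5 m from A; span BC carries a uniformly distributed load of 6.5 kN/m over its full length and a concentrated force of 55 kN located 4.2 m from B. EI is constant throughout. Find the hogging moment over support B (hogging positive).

M_B = 116.3 kN·m

Take M_B as the redundant. Released structure: two simple spans AB and BC with a hinge at B.
End slopes at the hinge B, treating each span as simply supported:
  span AB: point load 75.5 at a = 5: Pab(L + a)/(6LEI) = 471.9/EI
  span BC: UDL 6.5: wL³/(24EI) = 58.5/EI
  span BC: point load 55 at a = 4.2: Pab(L + b)/(6LEI) = 90.09/EI
  relative rotation θ_0 = (471.9 + 148.6)/EI = 620.5/EI
A unit hogging moment at B produces rotation L₁/(3EI) + L₂/(3EI) = 5.333/EI.
Slope continuity at B: θ_0 = M_B·5.333/EI, so M_B = 620.5/5.333 = 116.3 kN·m (hogging).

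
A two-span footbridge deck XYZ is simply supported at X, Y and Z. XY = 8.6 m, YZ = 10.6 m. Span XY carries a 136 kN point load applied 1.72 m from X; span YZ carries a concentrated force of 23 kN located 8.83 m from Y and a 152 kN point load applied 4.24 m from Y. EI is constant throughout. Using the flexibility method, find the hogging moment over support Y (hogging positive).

M_Y = 232 kN·m

Release continuity at Y by inserting a hinge; the redundant is the internal moment M_Y. The primary structure is two simply-supported spans XY and YZ.
Rotations at Y on the released spans (each span's end-slope, ×1/EI):
  span XY: point load 136 at a = 1.72: Pab(L + a)/(6LEI) = 321.9/EI
  span YZ: point load 23 at a = 8.83: Pab(L + b)/(6LEI) = 69.92/EI
  span YZ: point load 152 at a = 4.24: Pab(L + b)/(6LEI) = 1093/EI
  relative rotation θ_0 = (321.9 + 1163)/EI = 1485/EI
A unit hogging moment at Y produces rotation L₁/(3EI) + L₂/(3EI) = 6.4/EI.
Slope continuity at Y: θ_0 = M_Y·6.4/EI, so M_Y = 1485/6.4 = 232 kN·m (hogging).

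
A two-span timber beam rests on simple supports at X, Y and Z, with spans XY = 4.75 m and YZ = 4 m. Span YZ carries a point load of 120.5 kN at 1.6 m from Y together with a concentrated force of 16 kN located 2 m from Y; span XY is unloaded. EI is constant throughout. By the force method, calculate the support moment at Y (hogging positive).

M_Y = 47.79 kN·m

Release continuity at Y by inserting a hinge; the redundant is the internal moment M_Y. The primary structure is two simply-supported spans XY and YZ.
Discontinuity in slope at Y on the released structure — sum the simple-span end rotations:
  span YZ: point load 120.5 at a = 1.6: Pab(L + b)/(6LEI) = 123.4/EI
  span YZ: point load 16 at a = 2: Pab(L + b)/(6LEI) = 16/EI
  relative rotation θ_0 = (0 + 139.4)/EI = 139.4/EI
A unit hogging moment at Y produces rotation L₁/(3EI) + L₂/(3EI) = 2.917/EI.
Slope continuity at Y: θ_0 = M_Y·2.917/EI, so M_Y = 139.4/2.917 = 47.79 kN·m (hogging).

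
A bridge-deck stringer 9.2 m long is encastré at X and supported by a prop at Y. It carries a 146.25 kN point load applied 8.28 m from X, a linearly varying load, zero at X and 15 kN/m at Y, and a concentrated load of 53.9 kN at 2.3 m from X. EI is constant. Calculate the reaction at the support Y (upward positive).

Take the reaction at Y as the redundant and release it; the primary structure is a cantilever fixed at X.
Primary-structure tip deflection at Y by superposition:
  point load 146.25 at a = 8.28: Pa²(3L − a)/(6EI) = 32286/EI
  triangular load, peak 15 at the free end: 11w₀L⁴/(120EI) = 9850/EI
  point load 53.9 at a = 2.3: Pa²(3L − a)/(6EI) = 1202/EI
  δ_0 = 43339/EI
Flexibility coefficient — unit upward force at Y: δ_{YY} = L³/(3EI) = 259.6/EI.
Compatibility at Y: δ_0 − R_Y·δ_{YY} = 0, so R_Y = 43339/259.6 = 167 kN.

R_Y = 167 kN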